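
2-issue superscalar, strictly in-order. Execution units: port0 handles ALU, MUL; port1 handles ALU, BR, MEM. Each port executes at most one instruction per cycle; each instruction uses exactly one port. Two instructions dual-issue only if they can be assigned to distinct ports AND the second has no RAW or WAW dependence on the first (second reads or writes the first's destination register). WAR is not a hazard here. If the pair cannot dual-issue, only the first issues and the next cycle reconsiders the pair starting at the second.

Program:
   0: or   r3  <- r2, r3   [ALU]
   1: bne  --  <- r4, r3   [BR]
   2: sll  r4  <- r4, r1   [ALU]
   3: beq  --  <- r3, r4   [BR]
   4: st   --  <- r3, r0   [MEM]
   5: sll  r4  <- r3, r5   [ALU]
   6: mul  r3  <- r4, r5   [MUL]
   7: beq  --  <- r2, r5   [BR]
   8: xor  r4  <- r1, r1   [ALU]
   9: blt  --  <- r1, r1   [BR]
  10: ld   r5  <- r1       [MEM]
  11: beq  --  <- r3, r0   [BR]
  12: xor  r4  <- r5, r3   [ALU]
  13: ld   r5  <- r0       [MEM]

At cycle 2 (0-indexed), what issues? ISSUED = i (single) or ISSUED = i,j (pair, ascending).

ISSUED = 3

#0 head=0: or.ALU i0 RAW r3
#1 head=1: bne.BR sll.ALU i1&i2 dual
#2 head=3: beq.BR i3 no-port BR/MEM
#3 head=4: st.MEM sll.ALU i4&i5 dual
#4 head=6: mul.MUL beq.BR i6&i7 dual
#5 head=8: xor.ALU blt.BR i8&i9 dual
#6 head=10: ld.MEM i10 no-port MEM/BR
#7 head=11: beq.BR xor.ALU i11&i12 dual
#8 head=13: ld.MEM i13 tail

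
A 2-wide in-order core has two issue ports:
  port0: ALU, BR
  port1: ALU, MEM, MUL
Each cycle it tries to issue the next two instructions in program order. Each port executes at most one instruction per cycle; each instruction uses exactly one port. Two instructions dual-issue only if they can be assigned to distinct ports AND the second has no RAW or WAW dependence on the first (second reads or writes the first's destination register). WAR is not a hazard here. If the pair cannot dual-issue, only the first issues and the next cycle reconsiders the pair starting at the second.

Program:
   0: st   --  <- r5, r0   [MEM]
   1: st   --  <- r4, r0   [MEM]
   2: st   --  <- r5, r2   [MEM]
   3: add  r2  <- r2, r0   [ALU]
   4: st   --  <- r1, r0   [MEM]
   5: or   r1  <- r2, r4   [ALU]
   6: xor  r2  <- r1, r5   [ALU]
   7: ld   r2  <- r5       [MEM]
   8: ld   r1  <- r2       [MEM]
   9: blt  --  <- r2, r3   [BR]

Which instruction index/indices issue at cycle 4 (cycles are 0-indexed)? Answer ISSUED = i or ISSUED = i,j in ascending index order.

c0: i0 st.MEM  no-port MEM/MEM
c1: i1 st.MEM  no-port MEM/MEM
c2: i2+i3 st.MEM/add.ALU  dual
c3: i4+i5 st.MEM/or.ALU  dual
c4: i6 xor.ALU  WAW r2
c5: i7 ld.MEM  no-port MEM/MEM
c6: i8+i9 ld.MEM/blt.BR  dual

ISSUED = 6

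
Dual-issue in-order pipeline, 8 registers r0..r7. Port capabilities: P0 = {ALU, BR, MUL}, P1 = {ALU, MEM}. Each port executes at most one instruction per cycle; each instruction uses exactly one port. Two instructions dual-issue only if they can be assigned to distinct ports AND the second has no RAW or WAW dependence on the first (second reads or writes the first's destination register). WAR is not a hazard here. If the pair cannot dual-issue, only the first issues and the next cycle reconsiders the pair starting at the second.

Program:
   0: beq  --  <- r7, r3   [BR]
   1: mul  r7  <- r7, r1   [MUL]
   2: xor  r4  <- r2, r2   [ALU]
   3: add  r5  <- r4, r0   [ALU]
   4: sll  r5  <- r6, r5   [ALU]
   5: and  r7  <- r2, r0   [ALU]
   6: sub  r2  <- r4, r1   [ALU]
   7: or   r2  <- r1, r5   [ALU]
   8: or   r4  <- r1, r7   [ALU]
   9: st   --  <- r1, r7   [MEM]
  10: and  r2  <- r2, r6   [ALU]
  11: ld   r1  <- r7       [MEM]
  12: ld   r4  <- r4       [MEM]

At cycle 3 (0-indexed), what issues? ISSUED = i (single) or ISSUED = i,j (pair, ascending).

#0 head=0: beq.BR i0 no-port BR/MUL
#1 head=1: mul.MUL;xor.ALU i1/i2 dual
#2 head=3: add.ALU i3 RAW+WAW r5
#3 head=4: sll.ALU;and.ALU i4/i5 dual
#4 head=6: sub.ALU i6 WAW r2
#5 head=7: or.ALU;or.ALU i7/i8 dual
#6 head=9: st.MEM;and.ALU i9/i10 dual
#7 head=11: ld.MEM i11 no-port MEM/MEM
#8 head=12: ld.MEM i12 tail

ISSUED = 4,5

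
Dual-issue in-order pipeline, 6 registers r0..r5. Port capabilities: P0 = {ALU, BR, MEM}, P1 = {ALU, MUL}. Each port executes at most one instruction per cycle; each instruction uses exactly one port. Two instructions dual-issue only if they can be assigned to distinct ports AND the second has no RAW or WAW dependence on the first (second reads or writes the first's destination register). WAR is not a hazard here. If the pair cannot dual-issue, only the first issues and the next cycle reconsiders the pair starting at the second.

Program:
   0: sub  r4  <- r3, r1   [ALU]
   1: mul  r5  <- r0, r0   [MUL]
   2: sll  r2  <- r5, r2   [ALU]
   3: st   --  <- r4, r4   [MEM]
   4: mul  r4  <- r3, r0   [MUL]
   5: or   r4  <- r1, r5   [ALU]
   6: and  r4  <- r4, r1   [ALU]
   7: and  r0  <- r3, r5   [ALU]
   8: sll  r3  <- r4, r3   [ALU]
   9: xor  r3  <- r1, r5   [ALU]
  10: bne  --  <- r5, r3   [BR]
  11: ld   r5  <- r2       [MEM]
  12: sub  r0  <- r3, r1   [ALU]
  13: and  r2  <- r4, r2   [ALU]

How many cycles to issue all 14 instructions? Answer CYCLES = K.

CYCLES = 10

#0 head=0: sub.ALU mul.MUL i0,i1 pair
#1 head=2: sll.ALU st.MEM i2,i3 pair
#2 head=4: mul.MUL i4 WAW r4
#3 head=5: or.ALU i5 RAW+WAW r4
#4 head=6: and.ALU and.ALU i6,i7 pair
#5 head=8: sll.ALU i8 WAW r3
#6 head=9: xor.ALU i9 RAW r3
#7 head=10: bne.BR i10 no-port BR/MEM
#8 head=11: ld.MEM sub.ALU i11,i12 pair
#9 head=13: and.ALU i13 tail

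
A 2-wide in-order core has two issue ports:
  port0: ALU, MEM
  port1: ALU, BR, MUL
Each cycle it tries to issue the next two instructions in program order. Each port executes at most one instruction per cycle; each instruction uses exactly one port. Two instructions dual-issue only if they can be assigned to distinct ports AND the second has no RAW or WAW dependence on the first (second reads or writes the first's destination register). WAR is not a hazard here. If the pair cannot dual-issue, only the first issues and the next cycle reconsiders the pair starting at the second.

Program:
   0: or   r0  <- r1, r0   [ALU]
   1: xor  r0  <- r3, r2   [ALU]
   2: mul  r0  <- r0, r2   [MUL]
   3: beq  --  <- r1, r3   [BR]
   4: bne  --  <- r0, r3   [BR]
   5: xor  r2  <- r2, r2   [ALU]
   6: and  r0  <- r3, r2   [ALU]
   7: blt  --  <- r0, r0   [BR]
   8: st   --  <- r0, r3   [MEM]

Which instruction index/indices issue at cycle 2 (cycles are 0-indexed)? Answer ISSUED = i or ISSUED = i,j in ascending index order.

ISSUED = 2

0. or.ALU @i0  | WAW r0
1. xor.ALU @i1  | RAW+WAW r0
2. mul.MUL @i2  | no-port MUL/BR
3. beq.BR @i3  | no-port BR/BR
4. bne.BR;xor.ALU @i4/i5  | pair
5. and.ALU @i6  | RAW r0
6. blt.BR;st.MEM @i7/i8  | pair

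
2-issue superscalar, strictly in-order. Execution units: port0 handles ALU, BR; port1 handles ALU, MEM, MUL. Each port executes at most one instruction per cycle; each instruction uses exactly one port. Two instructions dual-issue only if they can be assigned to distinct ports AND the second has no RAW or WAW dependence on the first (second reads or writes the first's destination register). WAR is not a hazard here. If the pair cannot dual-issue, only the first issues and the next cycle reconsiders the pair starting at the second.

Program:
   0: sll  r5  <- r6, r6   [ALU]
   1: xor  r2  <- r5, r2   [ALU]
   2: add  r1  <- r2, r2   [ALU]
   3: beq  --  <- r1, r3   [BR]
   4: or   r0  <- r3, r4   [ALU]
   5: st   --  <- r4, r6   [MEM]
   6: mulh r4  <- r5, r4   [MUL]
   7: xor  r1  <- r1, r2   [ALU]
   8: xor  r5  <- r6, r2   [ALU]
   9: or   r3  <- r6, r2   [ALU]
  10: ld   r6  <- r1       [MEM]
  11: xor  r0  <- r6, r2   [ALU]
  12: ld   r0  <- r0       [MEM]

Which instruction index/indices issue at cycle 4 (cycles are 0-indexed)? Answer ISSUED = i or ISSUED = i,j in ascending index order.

ISSUED = 5

#0 head=0: sll.ALU i0 RAW r5
#1 head=1: xor.ALU i1 RAW r2
#2 head=2: add.ALU i2 RAW r1
#3 head=3: beq.BR;or.ALU i3&i4 dual
#4 head=5: st.MEM i5 no-port MEM/MUL
#5 head=6: mulh.MUL;xor.ALU i6&i7 dual
#6 head=8: xor.ALU;or.ALU i8&i9 dual
#7 head=10: ld.MEM i10 RAW r6
#8 head=11: xor.ALU i11 RAW+WAW r0
#9 head=12: ld.MEM i12 tail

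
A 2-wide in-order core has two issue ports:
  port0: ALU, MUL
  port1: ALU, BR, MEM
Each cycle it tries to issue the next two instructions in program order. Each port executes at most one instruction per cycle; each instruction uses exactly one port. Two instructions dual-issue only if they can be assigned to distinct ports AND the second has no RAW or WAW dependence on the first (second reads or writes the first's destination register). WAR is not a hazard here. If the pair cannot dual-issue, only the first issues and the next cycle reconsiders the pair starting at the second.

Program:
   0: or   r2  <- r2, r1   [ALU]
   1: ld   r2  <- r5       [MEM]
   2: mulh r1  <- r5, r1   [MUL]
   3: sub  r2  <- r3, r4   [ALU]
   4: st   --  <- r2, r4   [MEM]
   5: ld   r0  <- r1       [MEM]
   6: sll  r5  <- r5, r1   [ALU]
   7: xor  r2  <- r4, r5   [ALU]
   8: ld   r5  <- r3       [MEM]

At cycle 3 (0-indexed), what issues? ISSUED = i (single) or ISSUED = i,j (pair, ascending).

c0: i0 or.ALU  WAW r2
c1: i1,i2 ld.MEM;mulh.MUL  pair
c2: i3 sub.ALU  RAW r2
c3: i4 st.MEM  no-port MEM/MEM
c4: i5,i6 ld.MEM;sll.ALU  pair
c5: i7,i8 xor.ALU;ld.MEM  pair

ISSUED = 4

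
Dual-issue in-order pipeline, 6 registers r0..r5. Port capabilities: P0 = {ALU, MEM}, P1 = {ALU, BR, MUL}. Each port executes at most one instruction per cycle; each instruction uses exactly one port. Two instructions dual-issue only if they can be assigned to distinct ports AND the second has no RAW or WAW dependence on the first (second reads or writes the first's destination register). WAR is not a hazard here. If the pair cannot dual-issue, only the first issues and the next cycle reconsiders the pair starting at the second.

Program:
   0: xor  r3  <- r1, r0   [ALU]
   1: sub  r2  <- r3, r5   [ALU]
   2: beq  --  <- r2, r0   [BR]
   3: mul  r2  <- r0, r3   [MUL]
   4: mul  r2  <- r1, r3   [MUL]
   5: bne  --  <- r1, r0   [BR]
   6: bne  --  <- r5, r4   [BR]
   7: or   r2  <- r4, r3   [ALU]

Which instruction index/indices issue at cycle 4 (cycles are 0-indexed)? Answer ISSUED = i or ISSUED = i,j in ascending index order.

ISSUED = 4

  cy0 -> i0 (xor) RAW r3
  cy1 -> i1 (sub) RAW r2
  cy2 -> i2 (beq) no-port BR/MUL
  cy3 -> i3 (mul) no-port MUL/MUL
  cy4 -> i4 (mul) no-port MUL/BR
  cy5 -> i5 (bne) no-port BR/BR
  cy6 -> i6+i7 (bne or) 2-wide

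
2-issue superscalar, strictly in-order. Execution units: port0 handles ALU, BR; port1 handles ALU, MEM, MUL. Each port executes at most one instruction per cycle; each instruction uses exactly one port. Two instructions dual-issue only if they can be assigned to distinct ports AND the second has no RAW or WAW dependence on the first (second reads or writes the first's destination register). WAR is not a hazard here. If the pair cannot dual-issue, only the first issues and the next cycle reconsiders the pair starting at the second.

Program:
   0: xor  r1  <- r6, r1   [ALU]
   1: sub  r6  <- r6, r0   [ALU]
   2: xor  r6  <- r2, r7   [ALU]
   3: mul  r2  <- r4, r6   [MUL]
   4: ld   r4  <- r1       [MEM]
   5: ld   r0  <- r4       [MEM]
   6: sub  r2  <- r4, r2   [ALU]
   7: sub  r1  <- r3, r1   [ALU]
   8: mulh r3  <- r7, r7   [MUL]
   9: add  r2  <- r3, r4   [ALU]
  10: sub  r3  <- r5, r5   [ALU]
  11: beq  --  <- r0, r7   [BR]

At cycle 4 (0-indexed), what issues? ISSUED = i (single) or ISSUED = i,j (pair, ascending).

ISSUED = 5,6

0. xor.ALU;sub.ALU @i0,i1  | 2-wide
1. xor.ALU @i2  | RAW r6
2. mul.MUL @i3  | no-port MUL/MEM
3. ld.MEM @i4  | no-port MEM/MEM
4. ld.MEM;sub.ALU @i5,i6  | 2-wide
5. sub.ALU;mulh.MUL @i7,i8  | 2-wide
6. add.ALU;sub.ALU @i9,i10  | 2-wide
7. beq.BR @i11  | tail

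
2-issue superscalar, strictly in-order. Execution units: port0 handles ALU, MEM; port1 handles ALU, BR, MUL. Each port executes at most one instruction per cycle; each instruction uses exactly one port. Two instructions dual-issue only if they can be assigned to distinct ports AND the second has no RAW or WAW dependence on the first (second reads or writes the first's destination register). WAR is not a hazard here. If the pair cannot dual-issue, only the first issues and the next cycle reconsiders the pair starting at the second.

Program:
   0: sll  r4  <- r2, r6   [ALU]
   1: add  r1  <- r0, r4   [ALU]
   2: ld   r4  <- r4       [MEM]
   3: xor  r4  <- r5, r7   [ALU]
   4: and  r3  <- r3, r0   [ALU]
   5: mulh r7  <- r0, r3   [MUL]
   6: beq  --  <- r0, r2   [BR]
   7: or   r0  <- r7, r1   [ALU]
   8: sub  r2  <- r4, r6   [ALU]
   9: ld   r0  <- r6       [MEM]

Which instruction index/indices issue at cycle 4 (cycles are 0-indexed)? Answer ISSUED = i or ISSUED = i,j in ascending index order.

  cy0 -> i0 (sll) RAW r4
  cy1 -> i1,i2 (add+ld) 2-wide
  cy2 -> i3,i4 (xor+and) 2-wide
  cy3 -> i5 (mulh) no-port MUL/BR
  cy4 -> i6,i7 (beq+or) 2-wide
  cy5 -> i8,i9 (sub+ld) 2-wide

ISSUED = 6,7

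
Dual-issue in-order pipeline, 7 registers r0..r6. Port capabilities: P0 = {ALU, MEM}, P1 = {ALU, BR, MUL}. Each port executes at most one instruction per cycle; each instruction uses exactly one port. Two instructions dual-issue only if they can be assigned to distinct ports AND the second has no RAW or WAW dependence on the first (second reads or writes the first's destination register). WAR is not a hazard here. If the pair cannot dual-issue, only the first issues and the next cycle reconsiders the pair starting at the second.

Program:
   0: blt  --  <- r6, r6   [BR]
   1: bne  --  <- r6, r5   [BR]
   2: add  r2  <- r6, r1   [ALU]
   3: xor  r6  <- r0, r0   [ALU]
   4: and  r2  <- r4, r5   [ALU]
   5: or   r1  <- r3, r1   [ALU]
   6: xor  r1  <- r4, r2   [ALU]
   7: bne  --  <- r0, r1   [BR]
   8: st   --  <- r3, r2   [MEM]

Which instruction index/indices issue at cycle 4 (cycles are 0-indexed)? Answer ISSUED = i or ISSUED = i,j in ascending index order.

#0 head=0: blt.BR i0 no-port BR/BR
#1 head=1: bne.BR+add.ALU i1&i2 pair
#2 head=3: xor.ALU+and.ALU i3&i4 pair
#3 head=5: or.ALU i5 WAW r1
#4 head=6: xor.ALU i6 RAW r1
#5 head=7: bne.BR+st.MEM i7&i8 pair

ISSUED = 6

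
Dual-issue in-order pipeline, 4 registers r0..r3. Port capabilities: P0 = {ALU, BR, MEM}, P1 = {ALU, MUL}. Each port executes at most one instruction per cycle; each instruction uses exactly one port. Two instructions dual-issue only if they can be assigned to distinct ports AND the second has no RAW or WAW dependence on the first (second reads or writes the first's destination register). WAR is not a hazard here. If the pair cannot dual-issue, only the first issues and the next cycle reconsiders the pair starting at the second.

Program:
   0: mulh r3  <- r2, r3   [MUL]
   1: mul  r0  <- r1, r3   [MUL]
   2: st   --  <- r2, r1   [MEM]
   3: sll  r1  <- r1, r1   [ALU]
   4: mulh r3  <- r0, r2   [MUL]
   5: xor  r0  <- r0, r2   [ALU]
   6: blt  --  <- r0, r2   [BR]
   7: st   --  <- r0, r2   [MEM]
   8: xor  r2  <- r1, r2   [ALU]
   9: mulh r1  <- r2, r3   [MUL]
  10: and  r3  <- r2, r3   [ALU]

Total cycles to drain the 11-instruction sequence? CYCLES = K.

CYCLES = 7

  cy0 -> i0 (mulh) no-port MUL/MUL
  cy1 -> i1,i2 (mul st) pair
  cy2 -> i3,i4 (sll mulh) pair
  cy3 -> i5 (xor) RAW r0
  cy4 -> i6 (blt) no-port BR/MEM
  cy5 -> i7,i8 (st xor) pair
  cy6 -> i9,i10 (mulh and) pair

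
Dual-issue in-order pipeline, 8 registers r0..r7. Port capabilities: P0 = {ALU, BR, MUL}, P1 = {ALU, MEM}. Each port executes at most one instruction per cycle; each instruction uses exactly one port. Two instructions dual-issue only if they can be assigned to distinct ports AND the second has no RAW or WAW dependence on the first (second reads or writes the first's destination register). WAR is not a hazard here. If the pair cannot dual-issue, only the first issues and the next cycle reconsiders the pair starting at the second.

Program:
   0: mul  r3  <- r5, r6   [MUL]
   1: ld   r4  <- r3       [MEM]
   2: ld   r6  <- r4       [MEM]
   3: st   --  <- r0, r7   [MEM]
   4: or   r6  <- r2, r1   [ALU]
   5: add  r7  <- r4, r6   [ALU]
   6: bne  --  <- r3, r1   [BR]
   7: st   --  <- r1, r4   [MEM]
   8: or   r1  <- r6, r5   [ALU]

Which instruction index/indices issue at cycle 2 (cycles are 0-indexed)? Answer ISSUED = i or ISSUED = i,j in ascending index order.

ISSUED = 2

t=0 i0:mul.MUL ; RAW r3
t=1 i1:ld.MEM ; no-port MEM/MEM
t=2 i2:ld.MEM ; no-port MEM/MEM
t=3 i3/i4:st.MEM/or.ALU ; 2-wide
t=4 i5/i6:add.ALU/bne.BR ; 2-wide
t=5 i7/i8:st.MEM/or.ALU ; 2-wide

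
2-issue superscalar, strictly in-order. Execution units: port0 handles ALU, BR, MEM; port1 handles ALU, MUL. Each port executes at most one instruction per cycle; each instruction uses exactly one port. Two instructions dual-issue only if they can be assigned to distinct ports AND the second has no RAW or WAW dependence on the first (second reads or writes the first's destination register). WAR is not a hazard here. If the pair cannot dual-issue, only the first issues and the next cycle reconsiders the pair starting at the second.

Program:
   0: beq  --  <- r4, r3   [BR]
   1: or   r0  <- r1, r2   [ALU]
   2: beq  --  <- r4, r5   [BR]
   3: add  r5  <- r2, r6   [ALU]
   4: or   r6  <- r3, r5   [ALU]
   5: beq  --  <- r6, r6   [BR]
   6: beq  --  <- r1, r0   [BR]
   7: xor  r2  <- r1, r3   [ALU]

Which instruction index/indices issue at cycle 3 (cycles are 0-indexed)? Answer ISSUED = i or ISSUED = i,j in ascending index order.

c0: i0&i1 beq.BR+or.ALU  pair
c1: i2&i3 beq.BR+add.ALU  pair
c2: i4 or.ALU  RAW r6
c3: i5 beq.BR  no-port BR/BR
c4: i6&i7 beq.BR+xor.ALU  pair

ISSUED = 5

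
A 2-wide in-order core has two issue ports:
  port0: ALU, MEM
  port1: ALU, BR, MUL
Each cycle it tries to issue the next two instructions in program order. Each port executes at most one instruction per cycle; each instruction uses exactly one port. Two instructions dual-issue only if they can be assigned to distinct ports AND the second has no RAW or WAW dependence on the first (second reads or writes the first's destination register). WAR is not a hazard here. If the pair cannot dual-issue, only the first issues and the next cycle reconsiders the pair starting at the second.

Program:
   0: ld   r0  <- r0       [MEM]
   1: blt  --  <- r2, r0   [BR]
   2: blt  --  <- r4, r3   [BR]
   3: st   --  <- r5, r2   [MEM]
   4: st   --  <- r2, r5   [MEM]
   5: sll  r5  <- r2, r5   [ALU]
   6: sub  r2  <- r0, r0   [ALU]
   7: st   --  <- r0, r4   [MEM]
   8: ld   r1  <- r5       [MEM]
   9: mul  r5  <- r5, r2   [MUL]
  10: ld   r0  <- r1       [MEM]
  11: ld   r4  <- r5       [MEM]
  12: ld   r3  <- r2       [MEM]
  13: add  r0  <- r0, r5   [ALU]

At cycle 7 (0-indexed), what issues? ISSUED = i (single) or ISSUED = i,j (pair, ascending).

#0 head=0: ld i0 RAW r0
#1 head=1: blt i1 no-port BR/BR
#2 head=2: blt/st i2/i3 pair
#3 head=4: st/sll i4/i5 pair
#4 head=6: sub/st i6/i7 pair
#5 head=8: ld/mul i8/i9 pair
#6 head=10: ld i10 no-port MEM/MEM
#7 head=11: ld i11 no-port MEM/MEM
#8 head=12: ld/add i12/i13 pair

ISSUED = 11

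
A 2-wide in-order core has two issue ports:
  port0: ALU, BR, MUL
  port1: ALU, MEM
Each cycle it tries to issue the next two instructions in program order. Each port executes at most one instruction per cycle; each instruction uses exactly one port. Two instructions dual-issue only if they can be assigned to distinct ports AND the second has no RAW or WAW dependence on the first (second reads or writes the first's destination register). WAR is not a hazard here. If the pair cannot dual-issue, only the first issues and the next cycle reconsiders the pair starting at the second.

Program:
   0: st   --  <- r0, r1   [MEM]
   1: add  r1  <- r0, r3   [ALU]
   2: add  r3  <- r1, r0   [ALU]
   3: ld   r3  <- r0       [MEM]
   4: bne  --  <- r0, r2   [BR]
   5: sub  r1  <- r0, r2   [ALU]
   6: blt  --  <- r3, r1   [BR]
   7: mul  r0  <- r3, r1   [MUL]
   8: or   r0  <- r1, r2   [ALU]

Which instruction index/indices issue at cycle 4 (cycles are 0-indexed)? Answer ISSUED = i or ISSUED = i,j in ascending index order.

c0: i0&i1 st add  pair
c1: i2 add  WAW r3
c2: i3&i4 ld bne  pair
c3: i5 sub  RAW r1
c4: i6 blt  no-port BR/MUL
c5: i7 mul  WAW r0
c6: i8 or  tail

ISSUED = 6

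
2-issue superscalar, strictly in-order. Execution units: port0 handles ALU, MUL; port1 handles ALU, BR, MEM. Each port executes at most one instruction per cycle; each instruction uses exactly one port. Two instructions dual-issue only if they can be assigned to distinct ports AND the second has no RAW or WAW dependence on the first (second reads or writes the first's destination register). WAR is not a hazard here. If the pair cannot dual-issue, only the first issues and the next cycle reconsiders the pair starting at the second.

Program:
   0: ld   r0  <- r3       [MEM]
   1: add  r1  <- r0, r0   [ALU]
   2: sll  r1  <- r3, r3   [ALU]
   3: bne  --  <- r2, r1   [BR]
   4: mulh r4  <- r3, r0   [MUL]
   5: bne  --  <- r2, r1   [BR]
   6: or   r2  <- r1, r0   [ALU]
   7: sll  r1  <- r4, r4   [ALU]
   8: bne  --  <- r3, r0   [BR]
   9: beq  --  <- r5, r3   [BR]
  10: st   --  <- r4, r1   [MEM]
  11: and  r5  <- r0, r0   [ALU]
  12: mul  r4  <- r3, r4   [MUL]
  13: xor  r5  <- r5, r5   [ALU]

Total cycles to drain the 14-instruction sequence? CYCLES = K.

CYCLES = 9

c0: i0 ld.MEM  RAW r0
c1: i1 add.ALU  WAW r1
c2: i2 sll.ALU  RAW r1
c3: i3,i4 bne.BR+mulh.MUL  dual
c4: i5,i6 bne.BR+or.ALU  dual
c5: i7,i8 sll.ALU+bne.BR  dual
c6: i9 beq.BR  no-port BR/MEM
c7: i10,i11 st.MEM+and.ALU  dual
c8: i12,i13 mul.MUL+xor.ALU  dual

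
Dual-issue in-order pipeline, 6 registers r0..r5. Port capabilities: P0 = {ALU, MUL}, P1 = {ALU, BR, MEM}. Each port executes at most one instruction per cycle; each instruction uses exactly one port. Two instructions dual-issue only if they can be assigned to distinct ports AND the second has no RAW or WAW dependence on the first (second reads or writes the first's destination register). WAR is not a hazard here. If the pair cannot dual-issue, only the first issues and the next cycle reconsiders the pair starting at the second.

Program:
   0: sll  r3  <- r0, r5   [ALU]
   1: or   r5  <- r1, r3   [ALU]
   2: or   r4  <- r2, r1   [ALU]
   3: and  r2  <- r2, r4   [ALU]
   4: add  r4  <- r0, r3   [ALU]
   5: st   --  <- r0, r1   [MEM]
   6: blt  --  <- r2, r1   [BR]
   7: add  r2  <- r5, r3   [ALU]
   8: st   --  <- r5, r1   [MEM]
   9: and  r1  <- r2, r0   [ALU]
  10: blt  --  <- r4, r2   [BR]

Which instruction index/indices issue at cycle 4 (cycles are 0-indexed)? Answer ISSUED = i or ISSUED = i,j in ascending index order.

c0: i0 sll.ALU  RAW r3
c1: i1&i2 or.ALU/or.ALU  2-wide
c2: i3&i4 and.ALU/add.ALU  2-wide
c3: i5 st.MEM  no-port MEM/BR
c4: i6&i7 blt.BR/add.ALU  2-wide
c5: i8&i9 st.MEM/and.ALU  2-wide
c6: i10 blt.BR  tail

ISSUED = 6,7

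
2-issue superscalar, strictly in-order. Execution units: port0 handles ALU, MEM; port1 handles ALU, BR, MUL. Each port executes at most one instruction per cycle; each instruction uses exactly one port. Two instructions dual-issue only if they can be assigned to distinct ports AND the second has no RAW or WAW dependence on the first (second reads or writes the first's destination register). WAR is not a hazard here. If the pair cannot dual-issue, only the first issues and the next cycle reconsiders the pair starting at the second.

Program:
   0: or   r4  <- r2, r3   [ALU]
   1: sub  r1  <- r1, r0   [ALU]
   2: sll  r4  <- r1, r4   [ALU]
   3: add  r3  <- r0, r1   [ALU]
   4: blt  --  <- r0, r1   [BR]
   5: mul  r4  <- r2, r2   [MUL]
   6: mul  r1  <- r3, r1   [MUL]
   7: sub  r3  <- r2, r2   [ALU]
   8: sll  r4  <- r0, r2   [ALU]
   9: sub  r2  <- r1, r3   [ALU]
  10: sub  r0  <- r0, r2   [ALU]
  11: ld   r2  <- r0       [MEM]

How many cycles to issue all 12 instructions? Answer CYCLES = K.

  cy0 -> i0,i1 (or+sub) 2-wide
  cy1 -> i2,i3 (sll+add) 2-wide
  cy2 -> i4 (blt) no-port BR/MUL
  cy3 -> i5 (mul) no-port MUL/MUL
  cy4 -> i6,i7 (mul+sub) 2-wide
  cy5 -> i8,i9 (sll+sub) 2-wide
  cy6 -> i10 (sub) RAW r0
  cy7 -> i11 (ld) tail

CYCLES = 8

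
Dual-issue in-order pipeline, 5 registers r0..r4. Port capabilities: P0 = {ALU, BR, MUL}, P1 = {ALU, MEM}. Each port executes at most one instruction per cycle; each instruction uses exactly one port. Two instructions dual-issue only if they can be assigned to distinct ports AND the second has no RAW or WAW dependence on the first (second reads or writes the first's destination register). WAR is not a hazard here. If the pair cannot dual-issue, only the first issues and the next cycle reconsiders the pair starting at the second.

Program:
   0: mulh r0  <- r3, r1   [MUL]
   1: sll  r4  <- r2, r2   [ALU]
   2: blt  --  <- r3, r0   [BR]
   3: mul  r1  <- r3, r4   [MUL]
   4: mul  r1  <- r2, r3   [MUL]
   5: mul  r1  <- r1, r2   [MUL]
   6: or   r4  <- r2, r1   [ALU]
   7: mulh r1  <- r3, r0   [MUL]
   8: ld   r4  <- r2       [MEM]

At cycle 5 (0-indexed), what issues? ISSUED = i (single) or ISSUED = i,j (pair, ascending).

c0: i0,i1 mulh+sll  pair
c1: i2 blt  no-port BR/MUL
c2: i3 mul  no-port MUL/MUL
c3: i4 mul  no-port MUL/MUL
c4: i5 mul  RAW r1
c5: i6,i7 or+mulh  pair
c6: i8 ld  tail

ISSUED = 6,7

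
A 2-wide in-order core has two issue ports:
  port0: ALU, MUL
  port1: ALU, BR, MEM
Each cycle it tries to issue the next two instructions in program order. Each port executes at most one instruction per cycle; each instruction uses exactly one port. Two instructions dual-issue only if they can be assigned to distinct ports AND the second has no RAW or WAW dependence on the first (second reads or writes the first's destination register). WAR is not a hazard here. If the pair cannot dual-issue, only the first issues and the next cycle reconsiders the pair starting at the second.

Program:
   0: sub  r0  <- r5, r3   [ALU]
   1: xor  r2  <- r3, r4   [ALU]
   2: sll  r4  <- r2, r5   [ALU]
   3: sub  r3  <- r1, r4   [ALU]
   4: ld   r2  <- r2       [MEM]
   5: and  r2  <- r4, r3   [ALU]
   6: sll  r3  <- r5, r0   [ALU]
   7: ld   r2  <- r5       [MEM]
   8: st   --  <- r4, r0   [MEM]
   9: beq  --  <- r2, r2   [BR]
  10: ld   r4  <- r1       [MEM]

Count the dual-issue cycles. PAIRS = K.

PAIRS = 3

t=0 i0,i1:sub.ALU;xor.ALU ; dual
t=1 i2:sll.ALU ; RAW r4
t=2 i3,i4:sub.ALU;ld.MEM ; dual
t=3 i5,i6:and.ALU;sll.ALU ; dual
t=4 i7:ld.MEM ; no-port MEM/MEM
t=5 i8:st.MEM ; no-port MEM/BR
t=6 i9:beq.BR ; no-port BR/MEM
t=7 i10:ld.MEM ; tail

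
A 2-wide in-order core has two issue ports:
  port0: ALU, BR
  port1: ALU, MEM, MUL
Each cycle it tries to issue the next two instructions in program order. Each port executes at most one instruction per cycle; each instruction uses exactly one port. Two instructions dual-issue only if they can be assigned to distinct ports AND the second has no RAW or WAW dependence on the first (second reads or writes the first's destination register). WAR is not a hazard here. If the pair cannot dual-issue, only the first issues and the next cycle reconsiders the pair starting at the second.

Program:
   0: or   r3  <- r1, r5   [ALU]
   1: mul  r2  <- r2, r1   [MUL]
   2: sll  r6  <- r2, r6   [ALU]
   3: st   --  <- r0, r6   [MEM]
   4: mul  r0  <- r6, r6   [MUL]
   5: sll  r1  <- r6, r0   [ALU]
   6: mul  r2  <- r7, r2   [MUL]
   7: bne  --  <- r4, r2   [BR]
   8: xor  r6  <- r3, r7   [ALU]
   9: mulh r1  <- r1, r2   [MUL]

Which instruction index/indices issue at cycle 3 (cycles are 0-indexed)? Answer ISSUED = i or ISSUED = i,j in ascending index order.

ISSUED = 4

0. or.ALU mul.MUL @i0/i1  | 2-wide
1. sll.ALU @i2  | RAW r6
2. st.MEM @i3  | no-port MEM/MUL
3. mul.MUL @i4  | RAW r0
4. sll.ALU mul.MUL @i5/i6  | 2-wide
5. bne.BR xor.ALU @i7/i8  | 2-wide
6. mulh.MUL @i9  | tail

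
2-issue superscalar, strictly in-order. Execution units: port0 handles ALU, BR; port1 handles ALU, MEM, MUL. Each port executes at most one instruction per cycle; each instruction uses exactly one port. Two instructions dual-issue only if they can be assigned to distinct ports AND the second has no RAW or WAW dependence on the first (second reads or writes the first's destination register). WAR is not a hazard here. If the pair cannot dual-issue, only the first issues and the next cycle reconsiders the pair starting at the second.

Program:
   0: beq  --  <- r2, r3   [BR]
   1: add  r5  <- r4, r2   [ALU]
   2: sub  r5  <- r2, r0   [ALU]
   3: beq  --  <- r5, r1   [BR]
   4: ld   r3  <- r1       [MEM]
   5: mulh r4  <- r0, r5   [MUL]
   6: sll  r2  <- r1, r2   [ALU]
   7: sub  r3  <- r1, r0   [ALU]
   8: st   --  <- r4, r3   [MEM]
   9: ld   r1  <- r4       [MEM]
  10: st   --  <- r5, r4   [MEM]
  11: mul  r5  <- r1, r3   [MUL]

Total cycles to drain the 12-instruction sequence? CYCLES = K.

CYCLES = 9

  cy0 -> i0/i1 (beq.BR;add.ALU) 2-wide
  cy1 -> i2 (sub.ALU) RAW r5
  cy2 -> i3/i4 (beq.BR;ld.MEM) 2-wide
  cy3 -> i5/i6 (mulh.MUL;sll.ALU) 2-wide
  cy4 -> i7 (sub.ALU) RAW r3
  cy5 -> i8 (st.MEM) no-port MEM/MEM
  cy6 -> i9 (ld.MEM) no-port MEM/MEM
  cy7 -> i10 (st.MEM) no-port MEM/MUL
  cy8 -> i11 (mul.MUL) tail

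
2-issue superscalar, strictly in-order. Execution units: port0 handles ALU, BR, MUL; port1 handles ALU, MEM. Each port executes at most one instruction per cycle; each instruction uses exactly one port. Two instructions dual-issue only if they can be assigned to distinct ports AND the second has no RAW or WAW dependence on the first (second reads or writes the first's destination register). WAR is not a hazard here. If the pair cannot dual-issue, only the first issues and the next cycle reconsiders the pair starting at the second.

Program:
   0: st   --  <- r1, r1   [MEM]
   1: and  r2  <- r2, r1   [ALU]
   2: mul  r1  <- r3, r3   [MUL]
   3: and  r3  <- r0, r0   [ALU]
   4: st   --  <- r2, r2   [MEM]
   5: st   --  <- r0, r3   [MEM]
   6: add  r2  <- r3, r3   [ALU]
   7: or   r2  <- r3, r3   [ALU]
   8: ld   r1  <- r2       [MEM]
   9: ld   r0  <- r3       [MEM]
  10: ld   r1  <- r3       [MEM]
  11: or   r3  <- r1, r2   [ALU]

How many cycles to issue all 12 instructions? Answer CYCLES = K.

c0: i0,i1 st/and  pair
c1: i2,i3 mul/and  pair
c2: i4 st  no-port MEM/MEM
c3: i5,i6 st/add  pair
c4: i7 or  RAW r2
c5: i8 ld  no-port MEM/MEM
c6: i9 ld  no-port MEM/MEM
c7: i10 ld  RAW r1
c8: i11 or  tail

CYCLES = 9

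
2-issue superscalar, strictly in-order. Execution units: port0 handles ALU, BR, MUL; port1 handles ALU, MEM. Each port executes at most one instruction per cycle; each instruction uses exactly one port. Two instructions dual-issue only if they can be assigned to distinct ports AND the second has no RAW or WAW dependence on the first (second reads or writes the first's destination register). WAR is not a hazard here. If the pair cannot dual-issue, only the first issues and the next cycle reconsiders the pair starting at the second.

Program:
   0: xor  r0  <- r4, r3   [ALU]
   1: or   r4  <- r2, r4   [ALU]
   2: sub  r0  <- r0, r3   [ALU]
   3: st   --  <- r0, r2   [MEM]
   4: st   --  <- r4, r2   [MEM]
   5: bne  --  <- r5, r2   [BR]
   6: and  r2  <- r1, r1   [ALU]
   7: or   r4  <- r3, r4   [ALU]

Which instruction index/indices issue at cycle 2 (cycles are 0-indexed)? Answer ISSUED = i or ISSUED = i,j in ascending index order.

ISSUED = 3

  cy0 -> i0&i1 (xor;or) pair
  cy1 -> i2 (sub) RAW r0
  cy2 -> i3 (st) no-port MEM/MEM
  cy3 -> i4&i5 (st;bne) pair
  cy4 -> i6&i7 (and;or) pair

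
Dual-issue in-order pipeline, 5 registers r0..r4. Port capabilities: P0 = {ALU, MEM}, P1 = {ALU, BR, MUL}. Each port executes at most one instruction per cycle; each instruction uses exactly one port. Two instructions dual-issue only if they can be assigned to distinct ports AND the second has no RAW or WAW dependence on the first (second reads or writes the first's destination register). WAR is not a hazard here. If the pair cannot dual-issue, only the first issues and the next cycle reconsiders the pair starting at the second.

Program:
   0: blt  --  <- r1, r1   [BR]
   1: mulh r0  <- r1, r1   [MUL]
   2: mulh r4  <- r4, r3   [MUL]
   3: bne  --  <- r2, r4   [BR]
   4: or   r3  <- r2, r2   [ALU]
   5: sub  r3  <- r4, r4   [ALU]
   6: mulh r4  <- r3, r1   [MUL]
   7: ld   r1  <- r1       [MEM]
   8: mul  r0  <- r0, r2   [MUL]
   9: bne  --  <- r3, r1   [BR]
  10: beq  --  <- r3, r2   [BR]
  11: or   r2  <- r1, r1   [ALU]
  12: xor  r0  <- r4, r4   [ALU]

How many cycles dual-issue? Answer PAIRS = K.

PAIRS = 3

[0] i0  blt.BR  -- no-port BR/MUL
[1] i1  mulh.MUL  -- no-port MUL/MUL
[2] i2  mulh.MUL  -- no-port MUL/BR
[3] i3+i4  bne.BR or.ALU  -- pair
[4] i5  sub.ALU  -- RAW r3
[5] i6+i7  mulh.MUL ld.MEM  -- pair
[6] i8  mul.MUL  -- no-port MUL/BR
[7] i9  bne.BR  -- no-port BR/BR
[8] i10+i11  beq.BR or.ALU  -- pair
[9] i12  xor.ALU  -- tail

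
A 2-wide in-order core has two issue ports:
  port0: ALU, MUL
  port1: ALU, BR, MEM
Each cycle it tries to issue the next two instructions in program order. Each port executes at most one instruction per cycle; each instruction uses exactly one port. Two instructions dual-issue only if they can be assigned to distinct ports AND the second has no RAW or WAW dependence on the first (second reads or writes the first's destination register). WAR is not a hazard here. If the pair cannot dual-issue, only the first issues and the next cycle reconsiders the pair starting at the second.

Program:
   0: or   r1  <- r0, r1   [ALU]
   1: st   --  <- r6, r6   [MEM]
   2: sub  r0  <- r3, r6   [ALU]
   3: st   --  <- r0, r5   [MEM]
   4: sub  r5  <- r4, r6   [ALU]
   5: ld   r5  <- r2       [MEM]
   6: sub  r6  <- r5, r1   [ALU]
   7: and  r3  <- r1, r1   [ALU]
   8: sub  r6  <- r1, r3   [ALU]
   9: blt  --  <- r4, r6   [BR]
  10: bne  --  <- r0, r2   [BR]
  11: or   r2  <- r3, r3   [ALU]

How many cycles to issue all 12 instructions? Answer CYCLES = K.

[0] i0,i1  or+st  -- pair
[1] i2  sub  -- RAW r0
[2] i3,i4  st+sub  -- pair
[3] i5  ld  -- RAW r5
[4] i6,i7  sub+and  -- pair
[5] i8  sub  -- RAW r6
[6] i9  blt  -- no-port BR/BR
[7] i10,i11  bne+or  -- pair

CYCLES = 8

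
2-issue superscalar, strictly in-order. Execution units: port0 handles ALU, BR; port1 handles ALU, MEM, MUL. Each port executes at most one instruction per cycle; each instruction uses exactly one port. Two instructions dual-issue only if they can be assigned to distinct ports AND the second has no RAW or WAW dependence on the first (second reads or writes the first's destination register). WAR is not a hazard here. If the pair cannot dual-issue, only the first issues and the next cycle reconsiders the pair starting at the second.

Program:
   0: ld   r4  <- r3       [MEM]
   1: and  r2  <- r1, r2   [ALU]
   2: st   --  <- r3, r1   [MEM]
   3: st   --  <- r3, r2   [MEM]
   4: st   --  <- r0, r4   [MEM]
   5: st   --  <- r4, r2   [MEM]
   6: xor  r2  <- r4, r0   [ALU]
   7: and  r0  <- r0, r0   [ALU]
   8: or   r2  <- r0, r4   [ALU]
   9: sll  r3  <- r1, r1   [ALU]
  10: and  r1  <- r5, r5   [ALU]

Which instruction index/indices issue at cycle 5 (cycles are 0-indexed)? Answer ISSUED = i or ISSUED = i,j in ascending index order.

0. ld;and @i0+i1  | pair
1. st @i2  | no-port MEM/MEM
2. st @i3  | no-port MEM/MEM
3. st @i4  | no-port MEM/MEM
4. st;xor @i5+i6  | pair
5. and @i7  | RAW r0
6. or;sll @i8+i9  | pair
7. and @i10  | tail

ISSUED = 7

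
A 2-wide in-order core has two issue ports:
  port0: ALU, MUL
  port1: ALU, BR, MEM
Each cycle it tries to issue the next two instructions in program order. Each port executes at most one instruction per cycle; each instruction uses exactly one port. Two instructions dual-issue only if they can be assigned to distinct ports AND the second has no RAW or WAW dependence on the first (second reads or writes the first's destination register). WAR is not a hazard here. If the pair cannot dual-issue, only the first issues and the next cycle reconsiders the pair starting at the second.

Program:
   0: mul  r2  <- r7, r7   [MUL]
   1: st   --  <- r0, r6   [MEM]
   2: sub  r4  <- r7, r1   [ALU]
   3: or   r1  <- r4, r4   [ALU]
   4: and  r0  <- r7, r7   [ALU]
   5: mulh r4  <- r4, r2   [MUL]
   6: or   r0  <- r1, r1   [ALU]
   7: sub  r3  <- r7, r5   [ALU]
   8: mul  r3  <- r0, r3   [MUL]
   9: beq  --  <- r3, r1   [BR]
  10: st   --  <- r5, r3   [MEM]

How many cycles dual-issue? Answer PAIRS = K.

PAIRS = 3

0. mul;st @i0+i1  | pair
1. sub @i2  | RAW r4
2. or;and @i3+i4  | pair
3. mulh;or @i5+i6  | pair
4. sub @i7  | RAW+WAW r3
5. mul @i8  | RAW r3
6. beq @i9  | no-port BR/MEM
7. st @i10  | tail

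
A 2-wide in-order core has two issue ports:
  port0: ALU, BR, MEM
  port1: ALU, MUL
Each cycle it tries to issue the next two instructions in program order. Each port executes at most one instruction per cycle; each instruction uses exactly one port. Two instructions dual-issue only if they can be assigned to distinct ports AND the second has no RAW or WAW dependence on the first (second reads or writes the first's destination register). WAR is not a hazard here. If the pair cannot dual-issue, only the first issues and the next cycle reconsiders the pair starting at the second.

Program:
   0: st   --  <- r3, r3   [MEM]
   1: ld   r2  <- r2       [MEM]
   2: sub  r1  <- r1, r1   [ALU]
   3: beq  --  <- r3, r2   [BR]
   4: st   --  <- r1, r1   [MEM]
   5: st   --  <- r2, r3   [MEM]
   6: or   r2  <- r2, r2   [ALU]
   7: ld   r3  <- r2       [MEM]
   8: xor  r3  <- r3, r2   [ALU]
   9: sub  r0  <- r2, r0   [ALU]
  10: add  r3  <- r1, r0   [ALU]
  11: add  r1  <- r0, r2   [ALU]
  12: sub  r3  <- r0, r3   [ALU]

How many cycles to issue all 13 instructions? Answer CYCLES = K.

  cy0 -> i0 (st) no-port MEM/MEM
  cy1 -> i1+i2 (ld/sub) dual
  cy2 -> i3 (beq) no-port BR/MEM
  cy3 -> i4 (st) no-port MEM/MEM
  cy4 -> i5+i6 (st/or) dual
  cy5 -> i7 (ld) RAW+WAW r3
  cy6 -> i8+i9 (xor/sub) dual
  cy7 -> i10+i11 (add/add) dual
  cy8 -> i12 (sub) tail

CYCLES = 9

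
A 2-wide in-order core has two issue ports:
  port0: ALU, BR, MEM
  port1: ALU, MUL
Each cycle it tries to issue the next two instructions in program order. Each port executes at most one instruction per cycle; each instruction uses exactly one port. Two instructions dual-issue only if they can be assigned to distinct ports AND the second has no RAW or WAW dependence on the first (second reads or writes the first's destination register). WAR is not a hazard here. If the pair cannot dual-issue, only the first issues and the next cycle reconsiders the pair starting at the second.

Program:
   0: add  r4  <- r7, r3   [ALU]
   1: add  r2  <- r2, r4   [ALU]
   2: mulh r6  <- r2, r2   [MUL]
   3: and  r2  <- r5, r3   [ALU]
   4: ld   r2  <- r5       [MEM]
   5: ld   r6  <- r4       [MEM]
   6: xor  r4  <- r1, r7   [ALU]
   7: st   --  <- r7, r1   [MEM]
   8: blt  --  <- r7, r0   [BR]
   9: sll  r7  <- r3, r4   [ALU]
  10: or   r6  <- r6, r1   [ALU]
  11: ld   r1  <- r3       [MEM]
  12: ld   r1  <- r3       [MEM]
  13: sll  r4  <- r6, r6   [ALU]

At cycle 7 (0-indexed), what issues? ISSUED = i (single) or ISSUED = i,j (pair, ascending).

ISSUED = 10,11

  cy0 -> i0 (add.ALU) RAW r4
  cy1 -> i1 (add.ALU) RAW r2
  cy2 -> i2&i3 (mulh.MUL and.ALU) dual
  cy3 -> i4 (ld.MEM) no-port MEM/MEM
  cy4 -> i5&i6 (ld.MEM xor.ALU) dual
  cy5 -> i7 (st.MEM) no-port MEM/BR
  cy6 -> i8&i9 (blt.BR sll.ALU) dual
  cy7 -> i10&i11 (or.ALU ld.MEM) dual
  cy8 -> i12&i13 (ld.MEM sll.ALU) dual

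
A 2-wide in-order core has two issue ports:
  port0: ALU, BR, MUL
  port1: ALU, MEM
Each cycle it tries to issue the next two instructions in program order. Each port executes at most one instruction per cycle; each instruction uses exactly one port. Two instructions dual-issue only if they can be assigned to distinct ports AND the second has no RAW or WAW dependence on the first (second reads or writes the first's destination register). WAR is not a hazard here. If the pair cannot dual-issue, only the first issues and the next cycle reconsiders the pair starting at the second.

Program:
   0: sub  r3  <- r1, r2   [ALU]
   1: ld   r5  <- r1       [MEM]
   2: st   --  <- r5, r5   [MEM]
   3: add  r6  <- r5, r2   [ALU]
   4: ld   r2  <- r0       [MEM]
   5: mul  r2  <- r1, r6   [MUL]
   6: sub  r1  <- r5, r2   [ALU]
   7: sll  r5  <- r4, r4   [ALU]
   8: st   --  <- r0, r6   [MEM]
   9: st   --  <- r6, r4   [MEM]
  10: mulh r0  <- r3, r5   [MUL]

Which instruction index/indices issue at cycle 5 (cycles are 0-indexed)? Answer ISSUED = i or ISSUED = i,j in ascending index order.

ISSUED = 8

t=0 i0/i1:sub;ld ; pair
t=1 i2/i3:st;add ; pair
t=2 i4:ld ; WAW r2
t=3 i5:mul ; RAW r2
t=4 i6/i7:sub;sll ; pair
t=5 i8:st ; no-port MEM/MEM
t=6 i9/i10:st;mulh ; pair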